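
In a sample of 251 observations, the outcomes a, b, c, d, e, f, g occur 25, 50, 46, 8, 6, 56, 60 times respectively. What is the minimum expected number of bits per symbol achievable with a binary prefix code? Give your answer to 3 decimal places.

2.550 bits/symbol

Probabilities are the counts divided by 251.
Repeatedly combine the two least-probable nodes; the expected code length is the sum of the merged weights.
merge 6/251 + 8/251 → 14/251
merge 14/251 + 25/251 → 39/251
merge 39/251 + 46/251 → 85/251
merge 50/251 + 56/251 → 106/251
merge 60/251 + 85/251 → 145/251
merge 106/251 + 145/251 → 1
L = 14/251 + 39/251 + 85/251 + 106/251 + 145/251 + 1 = 640/251 ≈ 2.550 bits/symbol.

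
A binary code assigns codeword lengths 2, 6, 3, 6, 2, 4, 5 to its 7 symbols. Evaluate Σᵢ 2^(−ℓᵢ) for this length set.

0.75

With common denominator 2^6 = 64: Σ 2^(−ℓᵢ) = 16/64 + 1/64 + 8/64 + 1/64 + 16/64 + 4/64 + 2/64 = 48/64 = 0.75.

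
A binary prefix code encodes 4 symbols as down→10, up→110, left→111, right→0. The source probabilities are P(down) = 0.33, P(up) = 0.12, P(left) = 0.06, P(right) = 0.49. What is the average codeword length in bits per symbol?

L̄ = Σ pᵢ·ℓᵢ = 0.33·2 + 0.12·3 + 0.06·3 + 0.49·1 = 1.69 bits/symbol.

1.69 bits/symbol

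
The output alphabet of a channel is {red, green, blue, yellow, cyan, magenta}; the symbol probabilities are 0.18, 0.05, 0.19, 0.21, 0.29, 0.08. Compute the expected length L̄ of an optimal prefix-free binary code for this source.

Repeatedly combine the two least-probable nodes; the expected code length is the sum of the merged weights.
merge 1/20 + 2/25 → 13/100
merge 13/100 + 9/50 → 31/100
merge 19/100 + 21/100 → 2/5
merge 29/100 + 31/100 → 3/5
merge 2/5 + 3/5 → 1
L = 13/100 + 31/100 + 2/5 + 3/5 + 1 = 61/25 = 2.44 bits/symbol.

2.44 bits/symbol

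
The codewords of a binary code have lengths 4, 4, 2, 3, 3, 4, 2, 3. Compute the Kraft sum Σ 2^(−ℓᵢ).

With common denominator 2^4 = 16: Σ 2^(−ℓᵢ) = 1/16 + 1/16 + 4/16 + 2/16 + 2/16 + 1/16 + 4/16 + 2/16 = 17/16 = 1.0625.

1.0625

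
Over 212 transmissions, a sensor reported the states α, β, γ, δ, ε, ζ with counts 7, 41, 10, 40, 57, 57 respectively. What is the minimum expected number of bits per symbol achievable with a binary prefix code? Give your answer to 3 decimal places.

Probabilities are the counts divided by 212.
Repeatedly combine the two least-probable nodes; the expected code length is the sum of the merged weights.
merge 7/212 + 5/106 → 17/212
merge 17/212 + 10/53 → 57/212
merge 41/212 + 57/212 → 49/106
merge 57/212 + 57/212 → 57/106
merge 49/106 + 57/106 → 1
L = 17/212 + 57/212 + 49/106 + 57/106 + 1 = 249/106 ≈ 2.349 bits/symbol.

2.349 bits/symbol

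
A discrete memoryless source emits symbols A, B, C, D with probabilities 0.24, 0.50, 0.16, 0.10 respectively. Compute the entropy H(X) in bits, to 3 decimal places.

H = −Σ pᵢ log₂ pᵢ.
−0.24·log₂(0.24) = 0.4941
−0.50·log₂(0.50) = 0.5000
−0.16·log₂(0.16) = 0.4230
−0.10·log₂(0.10) = 0.3322
Sum ≈ 1.7493 → 1.749 bits.

1.749 bits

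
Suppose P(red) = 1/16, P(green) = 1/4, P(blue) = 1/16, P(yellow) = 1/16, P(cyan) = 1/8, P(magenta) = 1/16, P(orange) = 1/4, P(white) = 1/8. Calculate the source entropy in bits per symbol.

Each probability is a power of 1/2, so log₂(1/p) is an integer.
H = Σ p·log₂(1/p) = 1/16·4 + 1/4·2 + 1/16·4 + 1/16·4 + 1/8·3 + 1/16·4 + 1/4·2 + 1/8·3 = 2.75 bits.

2.75 bits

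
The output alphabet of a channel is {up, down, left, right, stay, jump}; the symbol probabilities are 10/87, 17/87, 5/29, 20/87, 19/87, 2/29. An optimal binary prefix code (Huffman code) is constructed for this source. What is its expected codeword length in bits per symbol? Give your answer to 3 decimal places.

2.540 bits/symbol

Repeatedly combine the two least-probable nodes; the expected code length is the sum of the merged weights.
merge 2/29 + 10/87 → 16/87
merge 5/29 + 16/87 → 31/87
merge 17/87 + 19/87 → 12/29
merge 20/87 + 31/87 → 17/29
merge 12/29 + 17/29 → 1
L = 16/87 + 31/87 + 12/29 + 17/29 + 1 = 221/87 ≈ 2.540 bits/symbol.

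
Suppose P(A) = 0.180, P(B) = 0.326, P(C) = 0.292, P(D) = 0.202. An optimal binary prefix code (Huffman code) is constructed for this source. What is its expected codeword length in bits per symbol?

Repeatedly combine the two least-probable nodes; the expected code length is the sum of the merged weights.
merge 9/50 + 101/500 → 191/500
merge 73/250 + 163/500 → 309/500
merge 191/500 + 309/500 → 1
L = 191/500 + 309/500 + 1 = 2 bits/symbol.

2 bits/symbol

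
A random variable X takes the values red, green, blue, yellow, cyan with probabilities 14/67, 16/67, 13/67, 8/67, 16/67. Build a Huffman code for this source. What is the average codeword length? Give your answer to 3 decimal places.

Repeatedly combine the two least-probable nodes; the expected code length is the sum of the merged weights.
merge 8/67 + 13/67 → 21/67
merge 14/67 + 16/67 → 30/67
merge 16/67 + 21/67 → 37/67
merge 30/67 + 37/67 → 1
L = 21/67 + 30/67 + 37/67 + 1 = 155/67 ≈ 2.313 bits/symbol.

2.313 bits/symbol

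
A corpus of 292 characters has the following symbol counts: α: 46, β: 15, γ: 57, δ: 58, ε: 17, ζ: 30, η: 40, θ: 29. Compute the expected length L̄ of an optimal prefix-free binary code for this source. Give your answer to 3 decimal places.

Probabilities are the counts divided by 292.
Repeatedly combine the two least-probable nodes; the expected code length is the sum of the merged weights.
merge 15/292 + 17/292 → 8/73
merge 29/292 + 15/146 → 59/292
merge 8/73 + 10/73 → 18/73
merge 23/146 + 57/292 → 103/292
merge 29/146 + 59/292 → 117/292
merge 18/73 + 103/292 → 175/292
merge 117/292 + 175/292 → 1
L = 8/73 + 59/292 + 18/73 + 103/292 + 117/292 + 175/292 + 1 = 425/146 ≈ 2.911 bits/symbol.

2.911 bits/symbol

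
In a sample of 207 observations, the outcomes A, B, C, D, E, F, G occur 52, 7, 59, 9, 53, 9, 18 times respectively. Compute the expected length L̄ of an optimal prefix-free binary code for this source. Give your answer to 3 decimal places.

Probabilities are the counts divided by 207.
Repeatedly combine the two least-probable nodes; the expected code length is the sum of the merged weights.
merge 7/207 + 1/23 → 16/207
merge 1/23 + 16/207 → 25/207
merge 2/23 + 25/207 → 43/207
merge 43/207 + 52/207 → 95/207
merge 53/207 + 59/207 → 112/207
merge 95/207 + 112/207 → 1
L = 16/207 + 25/207 + 43/207 + 95/207 + 112/207 + 1 = 166/69 ≈ 2.406 bits/symbol.

2.406 bits/symbol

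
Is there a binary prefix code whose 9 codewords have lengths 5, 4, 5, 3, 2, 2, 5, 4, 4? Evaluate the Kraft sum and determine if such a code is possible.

0.90625; yes

With common denominator 2^5 = 32: Σ 2^(−ℓᵢ) = 1/32 + 2/32 + 1/32 + 4/32 + 8/32 + 8/32 + 1/32 + 2/32 + 2/32 = 29/32 = 0.90625.
Kraft's inequality requires Σ ≤ 1; here Σ = 0.90625 ≤ 1, so such a prefix code exists.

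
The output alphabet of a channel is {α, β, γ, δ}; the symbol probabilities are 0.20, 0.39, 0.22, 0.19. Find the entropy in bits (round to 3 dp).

1.930 bits

H = −Σ pᵢ log₂ pᵢ.
−0.20·log₂(0.20) = 0.4644
−0.39·log₂(0.39) = 0.5298
−0.22·log₂(0.22) = 0.4806
−0.19·log₂(0.19) = 0.4552
Sum ≈ 1.9300 → 1.930 bits.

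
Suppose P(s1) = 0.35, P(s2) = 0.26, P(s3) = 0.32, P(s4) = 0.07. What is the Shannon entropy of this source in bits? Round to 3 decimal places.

1.830 bits

H = −Σ pᵢ log₂ pᵢ.
−0.35·log₂(0.35) = 0.5301
−0.26·log₂(0.26) = 0.5053
−0.32·log₂(0.32) = 0.5260
−0.07·log₂(0.07) = 0.2686
Sum ≈ 1.8300 → 1.830 bits.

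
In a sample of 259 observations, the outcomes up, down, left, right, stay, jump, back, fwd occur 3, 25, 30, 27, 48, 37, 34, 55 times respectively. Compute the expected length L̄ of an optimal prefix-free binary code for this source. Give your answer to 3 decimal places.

2.896 bits/symbol

Probabilities are the counts divided by 259.
Repeatedly combine the two least-probable nodes; the expected code length is the sum of the merged weights.
merge 3/259 + 25/259 → 4/37
merge 27/259 + 4/37 → 55/259
merge 30/259 + 34/259 → 64/259
merge 1/7 + 48/259 → 85/259
merge 55/259 + 55/259 → 110/259
merge 64/259 + 85/259 → 149/259
merge 110/259 + 149/259 → 1
L = 4/37 + 55/259 + 64/259 + 85/259 + 110/259 + 149/259 + 1 = 750/259 ≈ 2.896 bits/symbol.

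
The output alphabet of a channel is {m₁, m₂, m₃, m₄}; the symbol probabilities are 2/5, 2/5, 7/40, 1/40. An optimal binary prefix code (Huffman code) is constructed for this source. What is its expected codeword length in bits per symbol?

1.8 bits/symbol

Repeatedly combine the two least-probable nodes; the expected code length is the sum of the merged weights.
merge 1/40 + 7/40 → 1/5
merge 1/5 + 2/5 → 3/5
merge 2/5 + 3/5 → 1
L = 1/5 + 3/5 + 1 = 9/5 = 1.8 bits/symbol.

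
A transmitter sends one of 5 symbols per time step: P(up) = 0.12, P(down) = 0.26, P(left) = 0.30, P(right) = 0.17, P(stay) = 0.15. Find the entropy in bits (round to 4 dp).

H = −Σ pᵢ log₂ pᵢ.
−0.12·log₂(0.12) = 0.3671
−0.26·log₂(0.26) = 0.5053
−0.30·log₂(0.30) = 0.5211
−0.17·log₂(0.17) = 0.4346
−0.15·log₂(0.15) = 0.4105
Sum ≈ 2.2386 → 2.2386 bits.

2.2386 bits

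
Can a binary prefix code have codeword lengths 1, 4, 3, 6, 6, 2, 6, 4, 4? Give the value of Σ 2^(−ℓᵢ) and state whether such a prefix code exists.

1.109375; no

With common denominator 2^6 = 64: Σ 2^(−ℓᵢ) = 32/64 + 4/64 + 8/64 + 1/64 + 1/64 + 16/64 + 1/64 + 4/64 + 4/64 = 71/64 = 1.109375.
Kraft's inequality requires Σ ≤ 1; here Σ = 1.109375 > 1, so no such prefix code exists.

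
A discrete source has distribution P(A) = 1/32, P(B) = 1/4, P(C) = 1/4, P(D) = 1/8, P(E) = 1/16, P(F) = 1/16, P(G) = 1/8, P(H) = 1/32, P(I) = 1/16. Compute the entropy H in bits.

2.8125 bits

Each probability is a power of 1/2, so log₂(1/p) is an integer.
H = Σ p·log₂(1/p) = 1/32·5 + 1/4·2 + 1/4·2 + 1/8·3 + 1/16·4 + 1/16·4 + 1/8·3 + 1/32·5 + 1/16·4 = 2.8125 bits.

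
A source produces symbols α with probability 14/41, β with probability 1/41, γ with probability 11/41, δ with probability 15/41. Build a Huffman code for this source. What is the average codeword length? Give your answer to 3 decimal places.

1.927 bits/symbol

Repeatedly combine the two least-probable nodes; the expected code length is the sum of the merged weights.
merge 1/41 + 11/41 → 12/41
merge 12/41 + 14/41 → 26/41
merge 15/41 + 26/41 → 1
L = 12/41 + 26/41 + 1 = 79/41 ≈ 1.927 bits/symbol.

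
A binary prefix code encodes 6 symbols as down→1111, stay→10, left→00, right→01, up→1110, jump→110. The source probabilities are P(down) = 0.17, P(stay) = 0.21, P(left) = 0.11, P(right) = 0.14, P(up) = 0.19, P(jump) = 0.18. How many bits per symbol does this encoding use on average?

2.9 bits/symbol

L̄ = Σ pᵢ·ℓᵢ = 0.17·4 + 0.21·2 + 0.11·2 + 0.14·2 + 0.19·4 + 0.18·3 = 2.9 bits/symbol.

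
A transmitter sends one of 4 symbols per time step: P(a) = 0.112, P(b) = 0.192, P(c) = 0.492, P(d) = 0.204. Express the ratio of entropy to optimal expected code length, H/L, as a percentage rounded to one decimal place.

Entropy H = −Σ p log₂ p ≈ 1.7822 bits.
Huffman merges: 14/125+24/125→38/125; 51/250+38/125→127/250; 123/250+127/250→1. L = 453/250 ≈ 1.8120.
Efficiency = H/L = 1.7822/1.8120 = 98.4%.

98.4%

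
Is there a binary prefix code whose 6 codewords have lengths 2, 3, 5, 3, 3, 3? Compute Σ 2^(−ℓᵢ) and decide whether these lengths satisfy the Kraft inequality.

0.78125; yes

With common denominator 2^5 = 32: Σ 2^(−ℓᵢ) = 8/32 + 4/32 + 1/32 + 4/32 + 4/32 + 4/32 = 25/32 = 0.78125.
Kraft's inequality requires Σ ≤ 1; here Σ = 0.78125 ≤ 1, so such a prefix code exists.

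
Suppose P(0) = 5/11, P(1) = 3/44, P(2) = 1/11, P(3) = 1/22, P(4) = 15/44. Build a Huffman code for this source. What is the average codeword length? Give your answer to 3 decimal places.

Repeatedly combine the two least-probable nodes; the expected code length is the sum of the merged weights.
merge 1/22 + 3/44 → 5/44
merge 1/11 + 5/44 → 9/44
merge 9/44 + 15/44 → 6/11
merge 5/11 + 6/11 → 1
L = 5/44 + 9/44 + 6/11 + 1 = 41/22 ≈ 1.864 bits/symbol.

1.864 bits/symbol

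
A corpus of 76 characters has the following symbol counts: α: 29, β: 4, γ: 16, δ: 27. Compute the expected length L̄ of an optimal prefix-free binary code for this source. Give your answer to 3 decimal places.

Probabilities are the counts divided by 76.
Repeatedly combine the two least-probable nodes; the expected code length is the sum of the merged weights.
merge 1/19 + 4/19 → 5/19
merge 5/19 + 27/76 → 47/76
merge 29/76 + 47/76 → 1
L = 5/19 + 47/76 + 1 = 143/76 ≈ 1.882 bits/symbol.

1.882 bits/symbol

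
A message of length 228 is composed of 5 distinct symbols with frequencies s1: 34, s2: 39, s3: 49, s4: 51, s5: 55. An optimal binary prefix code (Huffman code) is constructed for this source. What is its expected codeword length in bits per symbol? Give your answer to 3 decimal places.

Probabilities are the counts divided by 228.
Repeatedly combine the two least-probable nodes; the expected code length is the sum of the merged weights.
merge 17/114 + 13/76 → 73/228
merge 49/228 + 17/76 → 25/57
merge 55/228 + 73/228 → 32/57
merge 25/57 + 32/57 → 1
L = 73/228 + 25/57 + 32/57 + 1 = 529/228 ≈ 2.320 bits/symbol.

2.320 bits/symbol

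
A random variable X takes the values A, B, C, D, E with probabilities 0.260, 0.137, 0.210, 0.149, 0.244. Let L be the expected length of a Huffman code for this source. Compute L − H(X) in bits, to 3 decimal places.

0.009 bits

Entropy H = −Σ p log₂ p ≈ 2.2768 bits.
Huffman merges: 137/1000+149/1000→143/500; 21/100+61/250→227/500; 13/50+143/500→273/500; 227/500+273/500→1. L = 1143/500 ≈ 2.2860.
L − H = 2.2860 − 2.2768 = 0.009 bits.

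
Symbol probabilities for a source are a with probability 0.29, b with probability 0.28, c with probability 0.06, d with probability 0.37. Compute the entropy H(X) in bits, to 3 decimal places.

H = −Σ pᵢ log₂ pᵢ.
−0.29·log₂(0.29) = 0.5179
−0.28·log₂(0.28) = 0.5142
−0.06·log₂(0.06) = 0.2435
−0.37·log₂(0.37) = 0.5307
Sum ≈ 1.8064 → 1.806 bits.

1.806 bits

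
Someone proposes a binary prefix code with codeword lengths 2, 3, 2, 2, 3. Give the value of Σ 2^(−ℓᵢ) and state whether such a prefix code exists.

With common denominator 2^3 = 8: Σ 2^(−ℓᵢ) = 2/8 + 1/8 + 2/8 + 2/8 + 1/8 = 8/8 = 1.
Kraft's inequality requires Σ ≤ 1; here Σ = 1 ≤ 1, so such a prefix code exists.

1; yes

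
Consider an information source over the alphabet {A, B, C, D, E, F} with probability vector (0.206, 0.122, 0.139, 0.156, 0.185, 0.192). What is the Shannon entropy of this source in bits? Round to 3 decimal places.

H = −Σ pᵢ log₂ pᵢ.
−0.206·log₂(0.206) = 0.4695
−0.122·log₂(0.122) = 0.3703
−0.139·log₂(0.139) = 0.3957
−0.156·log₂(0.156) = 0.4181
−0.185·log₂(0.185) = 0.4504
−0.192·log₂(0.192) = 0.4571
Sum ≈ 2.5611 → 2.561 bits.

2.561 bits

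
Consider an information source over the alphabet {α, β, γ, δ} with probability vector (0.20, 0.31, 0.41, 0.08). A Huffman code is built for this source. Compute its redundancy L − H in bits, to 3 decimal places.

0.063 bits

Entropy H = −Σ p log₂ p ≈ 1.8071 bits.
Huffman merges: 2/25+1/5→7/25; 7/25+31/100→59/100; 41/100+59/100→1. L = 187/100 ≈ 1.8700.
L − H = 1.8700 − 1.8071 = 0.063 bits.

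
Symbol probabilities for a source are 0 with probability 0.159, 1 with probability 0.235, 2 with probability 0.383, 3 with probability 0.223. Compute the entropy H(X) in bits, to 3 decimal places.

1.926 bits

H = −Σ pᵢ log₂ pᵢ.
−0.159·log₂(0.159) = 0.4218
−0.235·log₂(0.235) = 0.4910
−0.383·log₂(0.383) = 0.5303
−0.223·log₂(0.223) = 0.4828
Sum ≈ 1.9259 → 1.926 bits.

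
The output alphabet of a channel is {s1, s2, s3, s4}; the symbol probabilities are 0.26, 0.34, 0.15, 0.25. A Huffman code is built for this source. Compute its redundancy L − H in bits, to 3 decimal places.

0.055 bits

Entropy H = −Σ p log₂ p ≈ 1.9450 bits.
Huffman merges: 3/20+1/4→2/5; 13/50+17/50→3/5; 2/5+3/5→1. L = 2 ≈ 2.0000.
L − H = 2.0000 − 1.9450 = 0.055 bits.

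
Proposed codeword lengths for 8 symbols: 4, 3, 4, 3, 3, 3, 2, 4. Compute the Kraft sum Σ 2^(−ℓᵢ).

0.9375

With common denominator 2^4 = 16: Σ 2^(−ℓᵢ) = 1/16 + 2/16 + 1/16 + 2/16 + 2/16 + 2/16 + 4/16 + 1/16 = 15/16 = 0.9375.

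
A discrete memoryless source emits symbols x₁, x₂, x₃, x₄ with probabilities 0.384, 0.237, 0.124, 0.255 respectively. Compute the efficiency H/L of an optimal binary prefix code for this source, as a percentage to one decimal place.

96.0%

Entropy H = −Σ p log₂ p ≈ 1.8986 bits.
Huffman merges: 31/250+237/1000→361/1000; 51/200+361/1000→77/125; 48/125+77/125→1. L = 1977/1000 ≈ 1.9770.
Efficiency = H/L = 1.8986/1.9770 = 96.0%.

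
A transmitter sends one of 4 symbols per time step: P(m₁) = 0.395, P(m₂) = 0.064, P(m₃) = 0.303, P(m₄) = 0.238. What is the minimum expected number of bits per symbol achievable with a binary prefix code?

Repeatedly combine the two least-probable nodes; the expected code length is the sum of the merged weights.
merge 8/125 + 119/500 → 151/500
merge 151/500 + 303/1000 → 121/200
merge 79/200 + 121/200 → 1
L = 151/500 + 121/200 + 1 = 1907/1000 = 1.907 bits/symbol.

1.907 bits/symbol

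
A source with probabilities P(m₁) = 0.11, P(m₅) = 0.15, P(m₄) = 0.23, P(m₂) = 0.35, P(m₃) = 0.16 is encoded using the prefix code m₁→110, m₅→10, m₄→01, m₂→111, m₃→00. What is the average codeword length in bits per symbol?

L̄ = Σ pᵢ·ℓᵢ = 0.11·3 + 0.15·2 + 0.23·2 + 0.35·3 + 0.16·2 = 2.46 bits/symbol.

2.46 bits/symbol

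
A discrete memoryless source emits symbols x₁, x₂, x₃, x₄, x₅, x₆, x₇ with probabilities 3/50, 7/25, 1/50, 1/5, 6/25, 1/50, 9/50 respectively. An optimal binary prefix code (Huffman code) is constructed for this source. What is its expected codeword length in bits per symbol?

2.42 bits/symbol

Repeatedly combine the two least-probable nodes; the expected code length is the sum of the merged weights.
merge 1/50 + 1/50 → 1/25
merge 1/25 + 3/50 → 1/10
merge 1/10 + 9/50 → 7/25
merge 1/5 + 6/25 → 11/25
merge 7/25 + 7/25 → 14/25
merge 11/25 + 14/25 → 1
L = 1/25 + 1/10 + 7/25 + 11/25 + 14/25 + 1 = 121/50 = 2.42 bits/symbol.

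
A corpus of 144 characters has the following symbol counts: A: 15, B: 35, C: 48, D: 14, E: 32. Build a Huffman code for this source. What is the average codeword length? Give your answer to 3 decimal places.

2.201 bits/symbol

Probabilities are the counts divided by 144.
Repeatedly combine the two least-probable nodes; the expected code length is the sum of the merged weights.
merge 7/72 + 5/48 → 29/144
merge 29/144 + 2/9 → 61/144
merge 35/144 + 1/3 → 83/144
merge 61/144 + 83/144 → 1
L = 29/144 + 61/144 + 83/144 + 1 = 317/144 ≈ 2.201 bits/symbol.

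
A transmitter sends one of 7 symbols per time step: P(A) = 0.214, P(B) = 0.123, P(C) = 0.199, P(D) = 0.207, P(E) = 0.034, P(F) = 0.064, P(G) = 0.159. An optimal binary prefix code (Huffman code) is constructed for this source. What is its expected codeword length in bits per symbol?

Repeatedly combine the two least-probable nodes; the expected code length is the sum of the merged weights.
merge 17/500 + 8/125 → 49/500
merge 49/500 + 123/1000 → 221/1000
merge 159/1000 + 199/1000 → 179/500
merge 207/1000 + 107/500 → 421/1000
merge 221/1000 + 179/500 → 579/1000
merge 421/1000 + 579/1000 → 1
L = 49/500 + 221/1000 + 179/500 + 421/1000 + 579/1000 + 1 = 2677/1000 = 2.677 bits/symbol.

2.677 bits/symbol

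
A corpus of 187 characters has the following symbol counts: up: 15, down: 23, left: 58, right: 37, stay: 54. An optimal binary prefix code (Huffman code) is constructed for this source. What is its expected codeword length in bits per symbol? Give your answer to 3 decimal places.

2.203 bits/symbol

Probabilities are the counts divided by 187.
Repeatedly combine the two least-probable nodes; the expected code length is the sum of the merged weights.
merge 15/187 + 23/187 → 38/187
merge 37/187 + 38/187 → 75/187
merge 54/187 + 58/187 → 112/187
merge 75/187 + 112/187 → 1
L = 38/187 + 75/187 + 112/187 + 1 = 412/187 ≈ 2.203 bits/symbol.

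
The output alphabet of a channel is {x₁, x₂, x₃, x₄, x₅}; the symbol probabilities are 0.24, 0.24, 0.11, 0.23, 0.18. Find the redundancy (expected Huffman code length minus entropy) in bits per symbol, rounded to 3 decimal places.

0.018 bits

Entropy H = −Σ p log₂ p ≈ 2.2715 bits.
Huffman merges: 11/100+9/50→29/100; 23/100+6/25→47/100; 6/25+29/100→53/100; 47/100+53/100→1. L = 229/100 ≈ 2.2900.
L − H = 2.2900 − 2.2715 = 0.018 bits.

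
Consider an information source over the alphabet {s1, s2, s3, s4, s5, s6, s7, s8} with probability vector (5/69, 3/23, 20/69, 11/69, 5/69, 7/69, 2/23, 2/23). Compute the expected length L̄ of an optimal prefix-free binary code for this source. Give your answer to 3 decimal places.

Repeatedly combine the two least-probable nodes; the expected code length is the sum of the merged weights.
merge 5/69 + 5/69 → 10/69
merge 2/23 + 2/23 → 4/23
merge 7/69 + 3/23 → 16/69
merge 10/69 + 11/69 → 7/23
merge 4/23 + 16/69 → 28/69
merge 20/69 + 7/23 → 41/69
merge 28/69 + 41/69 → 1
L = 10/69 + 4/23 + 16/69 + 7/23 + 28/69 + 41/69 + 1 = 197/69 ≈ 2.855 bits/symbol.

2.855 bits/symbol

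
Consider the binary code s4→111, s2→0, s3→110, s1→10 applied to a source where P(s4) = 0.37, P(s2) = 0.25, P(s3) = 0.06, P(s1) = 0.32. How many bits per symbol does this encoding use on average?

2.18 bits/symbol

L̄ = Σ pᵢ·ℓᵢ = 0.37·3 + 0.25·1 + 0.06·3 + 0.32·2 = 2.18 bits/symbol.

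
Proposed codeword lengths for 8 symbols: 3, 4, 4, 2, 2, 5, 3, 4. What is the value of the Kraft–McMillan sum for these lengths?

With common denominator 2^5 = 32: Σ 2^(−ℓᵢ) = 4/32 + 2/32 + 2/32 + 8/32 + 8/32 + 1/32 + 4/32 + 2/32 = 31/32 = 0.96875.

0.96875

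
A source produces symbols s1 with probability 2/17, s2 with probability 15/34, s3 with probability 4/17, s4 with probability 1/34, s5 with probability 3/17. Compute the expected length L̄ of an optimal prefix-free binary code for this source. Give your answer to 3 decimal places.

Repeatedly combine the two least-probable nodes; the expected code length is the sum of the merged weights.
merge 1/34 + 2/17 → 5/34
merge 5/34 + 3/17 → 11/34
merge 4/17 + 11/34 → 19/34
merge 15/34 + 19/34 → 1
L = 5/34 + 11/34 + 19/34 + 1 = 69/34 ≈ 2.029 bits/symbol.

2.029 bits/symbol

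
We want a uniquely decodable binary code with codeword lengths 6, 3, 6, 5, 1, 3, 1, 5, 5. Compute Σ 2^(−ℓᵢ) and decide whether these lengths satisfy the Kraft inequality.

With common denominator 2^6 = 64: Σ 2^(−ℓᵢ) = 1/64 + 8/64 + 1/64 + 2/64 + 32/64 + 8/64 + 32/64 + 2/64 + 2/64 = 88/64 = 1.375.
Kraft's inequality requires Σ ≤ 1; here Σ = 1.375 > 1, so no such prefix code exists.

1.375; no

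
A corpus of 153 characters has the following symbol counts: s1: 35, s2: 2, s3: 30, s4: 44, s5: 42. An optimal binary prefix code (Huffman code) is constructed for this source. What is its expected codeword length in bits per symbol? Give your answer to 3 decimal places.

2.209 bits/symbol

Probabilities are the counts divided by 153.
Repeatedly combine the two least-probable nodes; the expected code length is the sum of the merged weights.
merge 2/153 + 10/51 → 32/153
merge 32/153 + 35/153 → 67/153
merge 14/51 + 44/153 → 86/153
merge 67/153 + 86/153 → 1
L = 32/153 + 67/153 + 86/153 + 1 = 338/153 ≈ 2.209 bits/symbol.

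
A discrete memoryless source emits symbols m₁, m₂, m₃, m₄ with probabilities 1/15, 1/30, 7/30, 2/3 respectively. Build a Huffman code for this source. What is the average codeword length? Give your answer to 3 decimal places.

1.433 bits/symbol

Repeatedly combine the two least-probable nodes; the expected code length is the sum of the merged weights.
merge 1/30 + 1/15 → 1/10
merge 1/10 + 7/30 → 1/3
merge 1/3 + 2/3 → 1
L = 1/10 + 1/3 + 1 = 43/30 ≈ 1.433 bits/symbol.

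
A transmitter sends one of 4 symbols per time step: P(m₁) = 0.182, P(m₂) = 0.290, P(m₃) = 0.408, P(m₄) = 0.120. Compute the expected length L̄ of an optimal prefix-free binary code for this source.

Repeatedly combine the two least-probable nodes; the expected code length is the sum of the merged weights.
merge 3/25 + 91/500 → 151/500
merge 29/100 + 151/500 → 74/125
merge 51/125 + 74/125 → 1
L = 151/500 + 74/125 + 1 = 947/500 = 1.894 bits/symbol.

1.894 bits/symbol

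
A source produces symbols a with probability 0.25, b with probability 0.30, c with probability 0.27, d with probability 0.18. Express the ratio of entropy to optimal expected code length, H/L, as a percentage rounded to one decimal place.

98.8%

Entropy H = −Σ p log₂ p ≈ 1.9764 bits.
Huffman merges: 9/50+1/4→43/100; 27/100+3/10→57/100; 43/100+57/100→1. L = 2 ≈ 2.0000.
Efficiency = H/L = 1.9764/2.0000 = 98.8%.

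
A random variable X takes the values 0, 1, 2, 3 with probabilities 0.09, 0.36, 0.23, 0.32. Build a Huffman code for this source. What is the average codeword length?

1.96 bits/symbol

Repeatedly combine the two least-probable nodes; the expected code length is the sum of the merged weights.
merge 9/100 + 23/100 → 8/25
merge 8/25 + 8/25 → 16/25
merge 9/25 + 16/25 → 1
L = 8/25 + 16/25 + 1 = 49/25 = 1.96 bits/symbol.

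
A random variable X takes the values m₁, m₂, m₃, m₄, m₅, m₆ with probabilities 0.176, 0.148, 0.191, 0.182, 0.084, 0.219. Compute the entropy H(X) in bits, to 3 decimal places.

H = −Σ pᵢ log₂ pᵢ.
−0.176·log₂(0.176) = 0.4411
−0.148·log₂(0.148) = 0.4079
−0.191·log₂(0.191) = 0.4562
−0.182·log₂(0.182) = 0.4474
−0.084·log₂(0.084) = 0.3002
−0.219·log₂(0.219) = 0.4798
Sum ≈ 2.5326 → 2.533 bits.

2.533 bits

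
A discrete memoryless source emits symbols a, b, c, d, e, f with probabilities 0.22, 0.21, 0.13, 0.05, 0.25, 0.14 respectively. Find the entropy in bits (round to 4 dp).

H = −Σ pᵢ log₂ pᵢ.
−0.22·log₂(0.22) = 0.4806
−0.21·log₂(0.21) = 0.4728
−0.13·log₂(0.13) = 0.3826
−0.05·log₂(0.05) = 0.2161
−0.25·log₂(0.25) = 0.5000
−0.14·log₂(0.14) = 0.3971
Sum ≈ 2.4492 → 2.4492 bits.

2.4492 bits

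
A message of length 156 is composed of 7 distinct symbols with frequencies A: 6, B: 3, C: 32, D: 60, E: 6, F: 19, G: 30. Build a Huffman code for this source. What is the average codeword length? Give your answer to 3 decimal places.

2.372 bits/symbol

Probabilities are the counts divided by 156.
Repeatedly combine the two least-probable nodes; the expected code length is the sum of the merged weights.
merge 1/52 + 1/26 → 3/52
merge 1/26 + 3/52 → 5/52
merge 5/52 + 19/156 → 17/78
merge 5/26 + 8/39 → 31/78
merge 17/78 + 5/13 → 47/78
merge 31/78 + 47/78 → 1
L = 3/52 + 5/52 + 17/78 + 31/78 + 47/78 + 1 = 185/78 ≈ 2.372 bits/symbol.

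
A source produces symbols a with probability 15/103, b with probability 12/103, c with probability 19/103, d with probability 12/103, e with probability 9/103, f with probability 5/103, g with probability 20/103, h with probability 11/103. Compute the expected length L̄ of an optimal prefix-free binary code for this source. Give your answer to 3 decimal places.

Repeatedly combine the two least-probable nodes; the expected code length is the sum of the merged weights.
merge 5/103 + 9/103 → 14/103
merge 11/103 + 12/103 → 23/103
merge 12/103 + 14/103 → 26/103
merge 15/103 + 19/103 → 34/103
merge 20/103 + 23/103 → 43/103
merge 26/103 + 34/103 → 60/103
merge 43/103 + 60/103 → 1
L = 14/103 + 23/103 + 26/103 + 34/103 + 43/103 + 60/103 + 1 = 303/103 ≈ 2.942 bits/symbol.

2.942 bits/symbol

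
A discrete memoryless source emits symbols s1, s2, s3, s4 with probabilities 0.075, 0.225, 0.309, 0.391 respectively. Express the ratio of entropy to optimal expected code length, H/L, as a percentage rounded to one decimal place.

Entropy H = −Σ p log₂ p ≈ 1.8177 bits.
Huffman merges: 3/40+9/40→3/10; 3/10+309/1000→609/1000; 391/1000+609/1000→1. L = 1909/1000 ≈ 1.9090.
Efficiency = H/L = 1.8177/1.9090 = 95.2%.

95.2%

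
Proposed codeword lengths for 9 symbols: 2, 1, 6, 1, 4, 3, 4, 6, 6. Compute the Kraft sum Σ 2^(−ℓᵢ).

1.546875

With common denominator 2^6 = 64: Σ 2^(−ℓᵢ) = 16/64 + 32/64 + 1/64 + 32/64 + 4/64 + 8/64 + 4/64 + 1/64 + 1/64 = 99/64 = 1.546875.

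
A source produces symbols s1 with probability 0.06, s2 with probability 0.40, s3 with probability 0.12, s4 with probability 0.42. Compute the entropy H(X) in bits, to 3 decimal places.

H = −Σ pᵢ log₂ pᵢ.
−0.06·log₂(0.06) = 0.2435
−0.40·log₂(0.40) = 0.5288
−0.12·log₂(0.12) = 0.3671
−0.42·log₂(0.42) = 0.5256
Sum ≈ 1.6650 → 1.665 bits.

1.665 bits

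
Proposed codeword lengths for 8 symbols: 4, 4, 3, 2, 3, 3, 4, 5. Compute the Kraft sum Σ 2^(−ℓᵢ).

0.84375

With common denominator 2^5 = 32: Σ 2^(−ℓᵢ) = 2/32 + 2/32 + 4/32 + 8/32 + 4/32 + 4/32 + 2/32 + 1/32 = 27/32 = 0.84375.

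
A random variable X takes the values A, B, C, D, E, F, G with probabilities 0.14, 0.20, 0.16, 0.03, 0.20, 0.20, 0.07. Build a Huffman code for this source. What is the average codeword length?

Repeatedly combine the two least-probable nodes; the expected code length is the sum of the merged weights.
merge 3/100 + 7/100 → 1/10
merge 1/10 + 7/50 → 6/25
merge 4/25 + 1/5 → 9/25
merge 1/5 + 1/5 → 2/5
merge 6/25 + 9/25 → 3/5
merge 2/5 + 3/5 → 1
L = 1/10 + 6/25 + 9/25 + 2/5 + 3/5 + 1 = 27/10 = 2.7 bits/symbol.

2.7 bits/symbol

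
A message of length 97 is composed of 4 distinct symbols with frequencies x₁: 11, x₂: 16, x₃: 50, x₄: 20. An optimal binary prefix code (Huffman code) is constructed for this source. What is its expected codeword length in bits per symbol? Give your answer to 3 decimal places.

Probabilities are the counts divided by 97.
Repeatedly combine the two least-probable nodes; the expected code length is the sum of the merged weights.
merge 11/97 + 16/97 → 27/97
merge 20/97 + 27/97 → 47/97
merge 47/97 + 50/97 → 1
L = 27/97 + 47/97 + 1 = 171/97 ≈ 1.763 bits/symbol.

1.763 bits/symbol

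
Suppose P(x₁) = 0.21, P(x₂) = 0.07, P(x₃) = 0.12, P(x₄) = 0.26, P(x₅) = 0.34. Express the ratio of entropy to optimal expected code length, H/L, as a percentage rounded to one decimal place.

Entropy H = −Σ p log₂ p ≈ 2.1429 bits.
Huffman merges: 7/100+3/25→19/100; 19/100+21/100→2/5; 13/50+17/50→3/5; 2/5+3/5→1. L = 219/100 ≈ 2.1900.
Efficiency = H/L = 2.1429/2.1900 = 97.8%.

97.8%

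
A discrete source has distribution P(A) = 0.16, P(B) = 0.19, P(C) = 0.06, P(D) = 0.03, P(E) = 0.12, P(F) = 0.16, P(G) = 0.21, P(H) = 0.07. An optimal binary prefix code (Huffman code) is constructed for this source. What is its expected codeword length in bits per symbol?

Repeatedly combine the two least-probable nodes; the expected code length is the sum of the merged weights.
merge 3/100 + 3/50 → 9/100
merge 7/100 + 9/100 → 4/25
merge 3/25 + 4/25 → 7/25
merge 4/25 + 4/25 → 8/25
merge 19/100 + 21/100 → 2/5
merge 7/25 + 8/25 → 3/5
merge 2/5 + 3/5 → 1
L = 9/100 + 4/25 + 7/25 + 8/25 + 2/5 + 3/5 + 1 = 57/20 = 2.85 bits/symbol.

2.85 bits/symbol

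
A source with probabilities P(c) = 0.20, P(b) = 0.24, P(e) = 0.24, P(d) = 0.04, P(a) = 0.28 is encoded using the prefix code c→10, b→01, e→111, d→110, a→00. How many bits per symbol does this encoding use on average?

L̄ = Σ pᵢ·ℓᵢ = 0.20·2 + 0.24·2 + 0.24·3 + 0.04·3 + 0.28·2 = 2.28 bits/symbol.

2.28 bits/symbol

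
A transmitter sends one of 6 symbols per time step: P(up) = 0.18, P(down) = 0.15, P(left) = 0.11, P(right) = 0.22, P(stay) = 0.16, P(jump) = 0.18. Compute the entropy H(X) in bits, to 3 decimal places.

2.555 bits

H = −Σ pᵢ log₂ pᵢ.
−0.18·log₂(0.18) = 0.4453
−0.15·log₂(0.15) = 0.4105
−0.11·log₂(0.11) = 0.3503
−0.22·log₂(0.22) = 0.4806
−0.16·log₂(0.16) = 0.4230
−0.18·log₂(0.18) = 0.4453
Sum ≈ 2.5550 → 2.555 bits.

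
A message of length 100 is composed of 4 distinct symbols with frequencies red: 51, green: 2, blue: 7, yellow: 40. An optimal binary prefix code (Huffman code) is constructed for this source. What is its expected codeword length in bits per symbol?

Probabilities are the counts divided by 100.
Repeatedly combine the two least-probable nodes; the expected code length is the sum of the merged weights.
merge 1/50 + 7/100 → 9/100
merge 9/100 + 2/5 → 49/100
merge 49/100 + 51/100 → 1
L = 9/100 + 49/100 + 1 = 79/50 = 1.58 bits/symbol.

1.58 bits/symbol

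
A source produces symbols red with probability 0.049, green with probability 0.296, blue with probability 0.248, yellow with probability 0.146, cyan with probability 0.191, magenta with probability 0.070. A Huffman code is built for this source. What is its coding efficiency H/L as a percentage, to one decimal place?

Entropy H = −Σ p log₂ p ≈ 2.3620 bits.
Huffman merges: 49/1000+7/100→119/1000; 119/1000+73/500→53/200; 191/1000+31/125→439/1000; 53/200+37/125→561/1000; 439/1000+561/1000→1. L = 298/125 ≈ 2.3840.
Efficiency = H/L = 2.3620/2.3840 = 99.1%.

99.1%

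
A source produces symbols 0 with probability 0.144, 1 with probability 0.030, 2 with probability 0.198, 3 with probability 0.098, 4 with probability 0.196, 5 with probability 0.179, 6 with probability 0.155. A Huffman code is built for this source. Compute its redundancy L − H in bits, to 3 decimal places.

Entropy H = −Σ p log₂ p ≈ 2.6674 bits.
Huffman merges: 3/100+49/500→16/125; 16/125+18/125→34/125; 31/200+179/1000→167/500; 49/250+99/500→197/500; 34/125+167/500→303/500; 197/500+303/500→1. L = 1367/500 ≈ 2.7340.
L − H = 2.7340 − 2.6674 = 0.067 bits.

0.067 bits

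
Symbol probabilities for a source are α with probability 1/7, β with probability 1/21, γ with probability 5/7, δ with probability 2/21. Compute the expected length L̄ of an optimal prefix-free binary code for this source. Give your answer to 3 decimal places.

1.429 bits/symbol

Repeatedly combine the two least-probable nodes; the expected code length is the sum of the merged weights.
merge 1/21 + 2/21 → 1/7
merge 1/7 + 1/7 → 2/7
merge 2/7 + 5/7 → 1
L = 1/7 + 2/7 + 1 = 10/7 ≈ 1.429 bits/symbol.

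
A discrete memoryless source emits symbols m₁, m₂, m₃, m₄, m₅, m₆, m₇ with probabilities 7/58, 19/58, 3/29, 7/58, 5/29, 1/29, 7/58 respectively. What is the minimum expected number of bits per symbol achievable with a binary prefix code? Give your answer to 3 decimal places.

Repeatedly combine the two least-probable nodes; the expected code length is the sum of the merged weights.
merge 1/29 + 3/29 → 4/29
merge 7/58 + 7/58 → 7/29
merge 7/58 + 4/29 → 15/58
merge 5/29 + 7/29 → 12/29
merge 15/58 + 19/58 → 17/29
merge 12/29 + 17/29 → 1
L = 4/29 + 7/29 + 15/58 + 12/29 + 17/29 + 1 = 153/58 ≈ 2.638 bits/symbol.

2.638 bits/symbol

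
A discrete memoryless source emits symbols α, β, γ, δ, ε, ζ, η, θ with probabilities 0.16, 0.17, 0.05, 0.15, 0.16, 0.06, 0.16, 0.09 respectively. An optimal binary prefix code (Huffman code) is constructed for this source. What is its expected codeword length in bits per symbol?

2.94 bits/symbol

Repeatedly combine the two least-probable nodes; the expected code length is the sum of the merged weights.
merge 1/20 + 3/50 → 11/100
merge 9/100 + 11/100 → 1/5
merge 3/20 + 4/25 → 31/100
merge 4/25 + 4/25 → 8/25
merge 17/100 + 1/5 → 37/100
merge 31/100 + 8/25 → 63/100
merge 37/100 + 63/100 → 1
L = 11/100 + 1/5 + 31/100 + 8/25 + 37/100 + 63/100 + 1 = 147/50 = 2.94 bits/symbol.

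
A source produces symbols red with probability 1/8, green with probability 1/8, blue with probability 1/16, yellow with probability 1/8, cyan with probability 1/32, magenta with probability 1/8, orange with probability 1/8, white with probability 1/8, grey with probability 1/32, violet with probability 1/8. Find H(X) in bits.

3.1875 bits

Each probability is a power of 1/2, so log₂(1/p) is an integer.
H = Σ p·log₂(1/p) = 1/8·3 + 1/8·3 + 1/16·4 + 1/8·3 + 1/32·5 + 1/8·3 + 1/8·3 + 1/8·3 + 1/32·5 + 1/8·3 = 3.1875 bits.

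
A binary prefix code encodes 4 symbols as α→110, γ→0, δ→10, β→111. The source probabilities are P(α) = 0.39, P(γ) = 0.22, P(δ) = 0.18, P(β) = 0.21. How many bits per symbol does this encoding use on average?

2.38 bits/symbol

L̄ = Σ pᵢ·ℓᵢ = 0.39·3 + 0.22·1 + 0.18·2 + 0.21·3 = 2.38 bits/symbol.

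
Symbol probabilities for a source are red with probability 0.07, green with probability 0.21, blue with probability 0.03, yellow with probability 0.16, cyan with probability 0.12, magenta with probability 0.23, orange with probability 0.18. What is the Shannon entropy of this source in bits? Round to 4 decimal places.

2.6162 bits

H = −Σ pᵢ log₂ pᵢ.
−0.07·log₂(0.07) = 0.2686
−0.21·log₂(0.21) = 0.4728
−0.03·log₂(0.03) = 0.1518
−0.16·log₂(0.16) = 0.4230
−0.12·log₂(0.12) = 0.3671
−0.23·log₂(0.23) = 0.4877
−0.18·log₂(0.18) = 0.4453
Sum ≈ 2.6162 → 2.6162 bits.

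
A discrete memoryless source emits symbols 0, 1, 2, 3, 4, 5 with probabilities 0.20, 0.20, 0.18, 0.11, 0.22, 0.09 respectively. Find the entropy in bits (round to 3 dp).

H = −Σ pᵢ log₂ pᵢ.
−0.20·log₂(0.20) = 0.4644
−0.20·log₂(0.20) = 0.4644
−0.18·log₂(0.18) = 0.4453
−0.11·log₂(0.11) = 0.3503
−0.22·log₂(0.22) = 0.4806
−0.09·log₂(0.09) = 0.3127
Sum ≈ 2.5176 → 2.518 bits.

2.518 bits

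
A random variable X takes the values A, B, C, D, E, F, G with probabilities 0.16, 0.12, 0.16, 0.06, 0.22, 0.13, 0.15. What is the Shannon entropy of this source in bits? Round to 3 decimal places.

H = −Σ pᵢ log₂ pᵢ.
−0.16·log₂(0.16) = 0.4230
−0.12·log₂(0.12) = 0.3671
−0.16·log₂(0.16) = 0.4230
−0.06·log₂(0.06) = 0.2435
−0.22·log₂(0.22) = 0.4806
−0.13·log₂(0.13) = 0.3826
−0.15·log₂(0.15) = 0.4105
Sum ≈ 2.7304 → 2.730 bits.

2.730 bits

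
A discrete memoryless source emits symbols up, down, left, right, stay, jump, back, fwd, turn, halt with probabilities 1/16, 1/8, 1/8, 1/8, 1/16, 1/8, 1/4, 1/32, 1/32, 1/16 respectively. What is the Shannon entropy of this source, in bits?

3.0625 bits

Each probability is a power of 1/2, so log₂(1/p) is an integer.
H = Σ p·log₂(1/p) = 1/16·4 + 1/8·3 + 1/8·3 + 1/8·3 + 1/16·4 + 1/8·3 + 1/4·2 + 1/32·5 + 1/32·5 + 1/16·4 = 3.0625 bits.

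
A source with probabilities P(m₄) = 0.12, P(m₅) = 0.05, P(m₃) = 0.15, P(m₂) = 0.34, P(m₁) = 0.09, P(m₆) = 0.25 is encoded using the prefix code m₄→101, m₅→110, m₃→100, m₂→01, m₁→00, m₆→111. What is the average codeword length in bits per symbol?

2.57 bits/symbol

L̄ = Σ pᵢ·ℓᵢ = 0.12·3 + 0.05·3 + 0.15·3 + 0.34·2 + 0.09·2 + 0.25·3 = 2.57 bits/symbol.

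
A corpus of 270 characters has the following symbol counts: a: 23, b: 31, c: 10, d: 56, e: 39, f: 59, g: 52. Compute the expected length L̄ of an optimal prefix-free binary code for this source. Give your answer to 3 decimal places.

Probabilities are the counts divided by 270.
Repeatedly combine the two least-probable nodes; the expected code length is the sum of the merged weights.
merge 1/27 + 23/270 → 11/90
merge 31/270 + 11/90 → 32/135
merge 13/90 + 26/135 → 91/270
merge 28/135 + 59/270 → 23/54
merge 32/135 + 91/270 → 31/54
merge 23/54 + 31/54 → 1
L = 11/90 + 32/135 + 91/270 + 23/54 + 31/54 + 1 = 364/135 ≈ 2.696 bits/symbol.

2.696 bits/symbol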